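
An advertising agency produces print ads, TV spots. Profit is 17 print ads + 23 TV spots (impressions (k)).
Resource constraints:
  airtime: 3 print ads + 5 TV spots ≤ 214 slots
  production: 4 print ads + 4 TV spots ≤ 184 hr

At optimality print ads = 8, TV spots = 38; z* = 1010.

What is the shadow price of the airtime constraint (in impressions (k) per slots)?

Both airtime and production are binding at x*.
The binding rows give the dual system: 3·y_airtime + 4·y_production = 17 and 5·y_airtime + 4·y_production = 23.
Solving: y_airtime = 3, y_production = 2.
Shadow price of airtime = 3.

3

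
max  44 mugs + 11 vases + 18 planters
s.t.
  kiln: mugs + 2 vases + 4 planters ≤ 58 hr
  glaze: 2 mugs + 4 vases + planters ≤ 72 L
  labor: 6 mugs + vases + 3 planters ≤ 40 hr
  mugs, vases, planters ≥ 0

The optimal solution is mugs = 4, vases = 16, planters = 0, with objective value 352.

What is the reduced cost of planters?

-4

At the optimum: kiln uses 36 of 58 (slack = 22); glaze uses 72 of 72 (binding); labor uses 40 of 40 (binding).
Since kiln is not tight, its dual is 0.
The binding rows give the dual system: 2·y_glaze + 6·y_labor = 44 and 4·y_glaze + 1·y_labor = 11.
→ y_glaze = 1 and y_labor = 7.
Reduced cost of planters: c₃ − yᵀa₃ = 18 − (1·1 + 7·3) = 18 − 22 = -4.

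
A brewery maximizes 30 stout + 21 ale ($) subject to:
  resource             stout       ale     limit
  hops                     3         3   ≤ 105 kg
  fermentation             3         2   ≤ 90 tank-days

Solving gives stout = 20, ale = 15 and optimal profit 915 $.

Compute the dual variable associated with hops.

1

At the optimum: hops uses 105 of 105 (binding); fermentation uses 90 of 90 (binding).
From A_Bᵀ y = c: 3·y_hops + 3·y_fermentation = 30; 3·y_hops + 2·y_fermentation = 21.
Solving: y_hops = 1, y_fermentation = 9.
Shadow price of hops = 1.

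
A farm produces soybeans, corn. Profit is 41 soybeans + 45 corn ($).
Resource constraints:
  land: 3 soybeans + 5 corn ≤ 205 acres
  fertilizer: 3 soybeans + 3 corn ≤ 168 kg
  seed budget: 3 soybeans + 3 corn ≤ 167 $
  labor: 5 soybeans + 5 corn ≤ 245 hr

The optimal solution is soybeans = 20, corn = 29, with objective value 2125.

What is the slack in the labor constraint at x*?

0

labor used = 5·20 + 5·29 = 245; slack = 245 − 245 = 0.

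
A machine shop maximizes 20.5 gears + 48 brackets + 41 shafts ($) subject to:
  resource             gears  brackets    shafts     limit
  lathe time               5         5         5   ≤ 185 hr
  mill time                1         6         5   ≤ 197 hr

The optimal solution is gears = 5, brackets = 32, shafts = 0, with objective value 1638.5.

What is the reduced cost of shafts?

-1.5

At the optimum: lathe time uses 185 of 185 (binding); mill time uses 197 of 197 (binding).
The binding rows give the dual system: 5·y_lathe time + 1·y_mill time = 20.5 and 5·y_lathe time + 6·y_mill time = 48.
This yields shadow prices y_lathe time = 3, y_mill time = 5.5.
Reduced cost of shafts: c₃ − yᵀa₃ = 41 − (3·5 + 5.5·5) = 41 − 42.5 = -1.5.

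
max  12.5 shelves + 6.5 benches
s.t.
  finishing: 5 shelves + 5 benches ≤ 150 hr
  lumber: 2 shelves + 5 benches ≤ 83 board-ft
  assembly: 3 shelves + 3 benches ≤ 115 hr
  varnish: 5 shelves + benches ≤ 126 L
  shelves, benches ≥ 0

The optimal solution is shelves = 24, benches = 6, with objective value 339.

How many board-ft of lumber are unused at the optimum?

lumber used = 2·24 + 5·6 = 78; slack = 83 − 78 = 5.

5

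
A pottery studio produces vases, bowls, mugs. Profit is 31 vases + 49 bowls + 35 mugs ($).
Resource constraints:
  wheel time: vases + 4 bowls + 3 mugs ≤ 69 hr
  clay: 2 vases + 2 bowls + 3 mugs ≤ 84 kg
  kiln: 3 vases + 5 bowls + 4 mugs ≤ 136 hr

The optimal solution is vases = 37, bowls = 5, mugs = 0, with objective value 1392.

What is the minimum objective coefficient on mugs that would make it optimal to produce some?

Binding: clay and kiln. Non-binding: wheel time (12 unused).
Slack constraints have shadow price 0 (complementary slackness).
The binding rows give the dual system: 2·y_clay + 3·y_kiln = 31 and 2·y_clay + 5·y_kiln = 49.
→ y_clay = 2 and y_kiln = 9.
mugs enters the basis when its profit ≥ yᵀa₃ = 2·3 + 9·4 = 42.

42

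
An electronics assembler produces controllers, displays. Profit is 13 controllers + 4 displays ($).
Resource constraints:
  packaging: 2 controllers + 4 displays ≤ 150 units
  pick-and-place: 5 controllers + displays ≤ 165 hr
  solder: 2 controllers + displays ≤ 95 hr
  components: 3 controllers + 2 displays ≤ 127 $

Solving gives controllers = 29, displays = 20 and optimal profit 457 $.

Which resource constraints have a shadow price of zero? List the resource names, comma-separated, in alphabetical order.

packaging, solder

packaging: 138/150 (slack 12)
pick-and-place: 165/165 (binding)
solder: 78/95 (slack 17)
components: 127/127 (binding)
By complementary slackness, a constraint with positive slack has shadow price 0 → packaging, solder.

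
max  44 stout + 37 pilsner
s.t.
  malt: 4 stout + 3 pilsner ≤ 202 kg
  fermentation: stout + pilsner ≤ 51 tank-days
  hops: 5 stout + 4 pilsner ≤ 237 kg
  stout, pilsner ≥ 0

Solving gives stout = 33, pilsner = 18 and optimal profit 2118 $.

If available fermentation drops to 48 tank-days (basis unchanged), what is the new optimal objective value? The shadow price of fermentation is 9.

Δb = -3, so new z* = 2118 + (9)·(-3) = 2118 − 27 = 2091.

2091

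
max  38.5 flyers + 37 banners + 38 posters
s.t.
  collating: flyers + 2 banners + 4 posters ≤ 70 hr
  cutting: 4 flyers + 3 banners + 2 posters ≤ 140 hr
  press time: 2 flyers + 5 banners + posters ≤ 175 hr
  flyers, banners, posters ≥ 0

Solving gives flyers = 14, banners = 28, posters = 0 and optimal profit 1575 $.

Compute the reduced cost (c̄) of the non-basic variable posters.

At the optimum: collating uses 70 of 70 (binding); cutting uses 140 of 140 (binding); press time uses 168 of 175 (slack = 7).
Slack constraints have shadow price 0 (complementary slackness).
Dual feasibility on the basic columns requires 1·y_collating + 4·y_cutting = 38.5, 2·y_collating + 3·y_cutting = 37.
Solving: y_collating = 6.5, y_cutting = 8.
Reduced cost of posters: c₃ − yᵀa₃ = 38 − (6.5·4 + 8·2) = 38 − 42 = -4.

-4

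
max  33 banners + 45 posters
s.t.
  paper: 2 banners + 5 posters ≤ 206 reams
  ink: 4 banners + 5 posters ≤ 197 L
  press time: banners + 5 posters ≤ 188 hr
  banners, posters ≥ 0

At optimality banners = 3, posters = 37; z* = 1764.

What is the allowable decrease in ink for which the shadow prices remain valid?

9

Binding constraints: ink, press time. The basis is B = [[4,5],[1,5]] with det 15.
Per unit decrease in ink, x* moves by d = (-0.3333, 0.0667).
The basis stays optimal until banners reaches 0; allowable decrease = 9 L.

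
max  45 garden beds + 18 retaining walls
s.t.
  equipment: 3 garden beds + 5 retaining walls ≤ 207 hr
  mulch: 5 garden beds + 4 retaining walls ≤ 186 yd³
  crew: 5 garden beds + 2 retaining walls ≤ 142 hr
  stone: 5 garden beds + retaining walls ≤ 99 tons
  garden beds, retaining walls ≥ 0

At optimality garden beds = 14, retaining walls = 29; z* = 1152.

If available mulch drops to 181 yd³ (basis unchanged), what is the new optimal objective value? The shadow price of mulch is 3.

1137

Δb = -5, so new z* = 1152 + (3)·(-5) = 1152 − 15 = 1137.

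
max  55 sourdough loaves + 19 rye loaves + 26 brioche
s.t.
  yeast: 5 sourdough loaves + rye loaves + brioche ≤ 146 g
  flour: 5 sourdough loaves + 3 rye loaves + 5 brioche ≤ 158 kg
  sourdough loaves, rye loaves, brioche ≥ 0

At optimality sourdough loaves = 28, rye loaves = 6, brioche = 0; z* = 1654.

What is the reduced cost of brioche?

-1

Check each constraint at x*: yeast 146/146 (tight); flour 158/158 (tight).
From A_Bᵀ y = c: 5·y_yeast + 5·y_flour = 55; 1·y_yeast + 3·y_flour = 19.
Solving: y_yeast = 7, y_flour = 4.
Reduced cost of brioche: c₃ − yᵀa₃ = 26 − (7·1 + 4·5) = 26 − 27 = -1.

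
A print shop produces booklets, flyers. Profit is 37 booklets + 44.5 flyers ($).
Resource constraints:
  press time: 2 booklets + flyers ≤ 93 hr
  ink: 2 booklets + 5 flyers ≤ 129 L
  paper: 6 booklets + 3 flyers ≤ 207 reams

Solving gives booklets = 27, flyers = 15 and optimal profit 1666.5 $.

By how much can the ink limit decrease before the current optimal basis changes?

Binding constraints: ink, paper. The basis is B = [[2,5],[6,3]] with det -24.
Per unit decrease in ink, x* moves by d = (0.125, -0.25).
The basis stays optimal until flyers reaches 0; allowable decrease = 60 L.

60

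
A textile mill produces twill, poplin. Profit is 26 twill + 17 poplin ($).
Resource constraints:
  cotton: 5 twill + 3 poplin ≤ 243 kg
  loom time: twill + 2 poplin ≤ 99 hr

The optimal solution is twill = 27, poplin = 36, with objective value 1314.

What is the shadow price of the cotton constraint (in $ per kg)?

Check each constraint at x*: cotton 243/243 (tight); loom time 99/99 (tight).
Dual feasibility on the basic columns requires 5·y_cotton + 1·y_loom time = 26, 3·y_cotton + 2·y_loom time = 17.
Solving: y_cotton = 5, y_loom time = 1.
Shadow price of cotton = 5.

5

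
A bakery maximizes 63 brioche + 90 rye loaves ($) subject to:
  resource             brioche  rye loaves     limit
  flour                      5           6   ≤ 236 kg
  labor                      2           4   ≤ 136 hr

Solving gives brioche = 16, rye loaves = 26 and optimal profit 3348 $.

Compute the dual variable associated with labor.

9

Both flour and labor are binding at x*.
The binding rows give the dual system: 5·y_flour + 2·y_labor = 63 and 6·y_flour + 4·y_labor = 90.
Solving: y_flour = 9, y_labor = 9.
Shadow price of labor = 9.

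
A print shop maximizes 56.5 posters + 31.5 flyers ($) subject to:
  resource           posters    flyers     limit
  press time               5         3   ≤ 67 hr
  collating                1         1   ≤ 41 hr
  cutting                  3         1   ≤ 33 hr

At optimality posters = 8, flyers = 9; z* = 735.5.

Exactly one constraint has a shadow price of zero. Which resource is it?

collating

press time: 67/67 (binding)
collating: 17/41 (slack 24)
cutting: 33/33 (binding)
By complementary slackness, a constraint with positive slack has shadow price 0 → collating.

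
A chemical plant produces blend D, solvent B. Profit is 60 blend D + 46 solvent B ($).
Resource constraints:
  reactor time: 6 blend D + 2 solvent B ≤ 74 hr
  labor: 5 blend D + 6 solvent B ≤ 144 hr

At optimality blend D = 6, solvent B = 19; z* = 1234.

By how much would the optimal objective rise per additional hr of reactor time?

At the optimum: reactor time uses 74 of 74 (binding); labor uses 144 of 144 (binding).
The binding rows give the dual system: 6·y_reactor time + 5·y_labor = 60 and 2·y_reactor time + 6·y_labor = 46.
Solving: y_reactor time = 5, y_labor = 6.
Shadow price of reactor time = 5.

5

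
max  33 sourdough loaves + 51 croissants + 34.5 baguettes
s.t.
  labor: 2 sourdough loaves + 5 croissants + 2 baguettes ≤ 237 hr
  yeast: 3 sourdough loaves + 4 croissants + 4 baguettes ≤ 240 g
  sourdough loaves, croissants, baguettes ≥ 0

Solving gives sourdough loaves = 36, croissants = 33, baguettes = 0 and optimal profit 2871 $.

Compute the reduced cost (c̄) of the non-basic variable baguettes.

Both labor and yeast are binding at x*.
The binding rows give the dual system: 2·y_labor + 3·y_yeast = 33 and 5·y_labor + 4·y_yeast = 51.
This yields shadow prices y_labor = 3, y_yeast = 9.
Reduced cost of baguettes: c₃ − yᵀa₃ = 34.5 − (3·2 + 9·4) = 34.5 − 42 = -7.5.

-7.5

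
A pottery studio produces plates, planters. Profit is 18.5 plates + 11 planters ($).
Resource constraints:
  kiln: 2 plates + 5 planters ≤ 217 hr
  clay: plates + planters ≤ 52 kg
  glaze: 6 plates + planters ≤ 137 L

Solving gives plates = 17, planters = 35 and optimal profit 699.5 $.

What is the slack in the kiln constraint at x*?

kiln used = 2·17 + 5·35 = 209; slack = 217 − 209 = 8.

8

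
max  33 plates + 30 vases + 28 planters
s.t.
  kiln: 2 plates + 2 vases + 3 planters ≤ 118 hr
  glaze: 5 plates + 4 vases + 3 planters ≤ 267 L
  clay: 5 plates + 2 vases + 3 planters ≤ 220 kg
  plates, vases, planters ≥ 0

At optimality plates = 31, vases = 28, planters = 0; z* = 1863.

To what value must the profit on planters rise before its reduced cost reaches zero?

Binding: kiln and glaze. Non-binding: clay (9 unused).
By complementary slackness, y = 0 for the non-binding constraint.
Dual feasibility on the basic columns requires 2·y_kiln + 5·y_glaze = 33, 2·y_kiln + 4·y_glaze = 30.
Solving: y_kiln = 9, y_glaze = 3.
planters enters the basis when its profit ≥ yᵀa₃ = 9·3 + 3·3 = 36.

36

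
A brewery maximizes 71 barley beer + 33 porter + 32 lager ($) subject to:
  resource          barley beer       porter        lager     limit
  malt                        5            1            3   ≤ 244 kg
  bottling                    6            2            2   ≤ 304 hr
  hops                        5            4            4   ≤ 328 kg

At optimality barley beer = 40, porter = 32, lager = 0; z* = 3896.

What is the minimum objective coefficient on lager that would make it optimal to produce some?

33

Check each constraint at x*: malt 232/244 (slack 12); bottling 304/304 (tight); hops 328/328 (tight).
Since malt is not tight, its dual is 0.
Dual feasibility on the basic columns requires 6·y_bottling + 5·y_hops = 71, 2·y_bottling + 4·y_hops = 33.
This yields shadow prices y_bottling = 8.5, y_hops = 4.
lager enters the basis when its profit ≥ yᵀa₃ = 8.5·2 + 4·4 = 33.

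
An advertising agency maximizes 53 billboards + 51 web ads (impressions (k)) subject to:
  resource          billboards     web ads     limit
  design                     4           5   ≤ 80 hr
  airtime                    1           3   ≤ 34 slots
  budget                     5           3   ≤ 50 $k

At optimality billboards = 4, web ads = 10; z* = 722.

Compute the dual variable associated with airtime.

Check each constraint at x*: design 66/80 (slack 14); airtime 34/34 (tight); budget 50/50 (tight).
Since design is not tight, its dual is 0.
From A_Bᵀ y = c: 1·y_airtime + 5·y_budget = 53; 3·y_airtime + 3·y_budget = 51.
→ y_airtime = 8 and y_budget = 9.
Shadow price of airtime = 8.

8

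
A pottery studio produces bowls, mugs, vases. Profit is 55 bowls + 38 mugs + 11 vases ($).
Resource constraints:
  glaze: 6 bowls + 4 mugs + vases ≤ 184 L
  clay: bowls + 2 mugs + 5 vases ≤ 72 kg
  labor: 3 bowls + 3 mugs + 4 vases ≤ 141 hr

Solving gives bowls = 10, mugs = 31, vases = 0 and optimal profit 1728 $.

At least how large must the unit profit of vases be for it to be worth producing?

14

Check each constraint at x*: glaze 184/184 (tight); clay 72/72 (tight); labor 123/141 (slack 18).
Slack constraints have shadow price 0 (complementary slackness).
The binding rows give the dual system: 6·y_glaze + 1·y_clay = 55 and 4·y_glaze + 2·y_clay = 38.
→ y_glaze = 9 and y_clay = 1.
vases enters the basis when its profit ≥ yᵀa₃ = 9·1 + 1·5 = 14.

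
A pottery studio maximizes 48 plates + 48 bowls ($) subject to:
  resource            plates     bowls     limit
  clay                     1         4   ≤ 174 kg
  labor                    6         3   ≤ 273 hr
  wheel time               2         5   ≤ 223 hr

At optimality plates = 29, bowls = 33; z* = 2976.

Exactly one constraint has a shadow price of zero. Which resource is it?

clay

clay: 161/174 (slack 13)
labor: 273/273 (binding)
wheel time: 223/223 (binding)
By complementary slackness, a constraint with positive slack has shadow price 0 → clay.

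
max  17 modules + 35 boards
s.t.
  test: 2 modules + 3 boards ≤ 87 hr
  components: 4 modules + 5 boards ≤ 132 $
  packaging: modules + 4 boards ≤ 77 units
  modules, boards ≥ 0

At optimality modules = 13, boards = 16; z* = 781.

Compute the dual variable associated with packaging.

5

Binding: components and packaging. Non-binding: test (13 unused).
By complementary slackness, y = 0 for the non-binding constraint.
The binding rows give the dual system: 4·y_components + 1·y_packaging = 17 and 5·y_components + 4·y_packaging = 35.
This yields shadow prices y_components = 3, y_packaging = 5.
Shadow price of packaging = 5.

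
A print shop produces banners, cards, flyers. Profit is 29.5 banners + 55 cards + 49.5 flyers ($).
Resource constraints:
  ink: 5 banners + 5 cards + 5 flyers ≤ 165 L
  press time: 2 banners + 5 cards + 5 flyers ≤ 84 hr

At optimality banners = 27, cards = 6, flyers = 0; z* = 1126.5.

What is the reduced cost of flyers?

-5.5

At the optimum: ink uses 165 of 165 (binding); press time uses 84 of 84 (binding).
From A_Bᵀ y = c: 5·y_ink + 2·y_press time = 29.5; 5·y_ink + 5·y_press time = 55.
→ y_ink = 2.5 and y_press time = 8.5.
Reduced cost of flyers: c₃ − yᵀa₃ = 49.5 − (2.5·5 + 8.5·5) = 49.5 − 55 = -5.5.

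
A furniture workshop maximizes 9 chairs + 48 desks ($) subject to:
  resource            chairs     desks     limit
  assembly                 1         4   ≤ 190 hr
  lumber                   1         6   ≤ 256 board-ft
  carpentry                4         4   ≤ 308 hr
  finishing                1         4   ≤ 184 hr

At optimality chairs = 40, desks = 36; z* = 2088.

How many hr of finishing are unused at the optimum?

finishing used = 1·40 + 4·36 = 184; slack = 184 − 184 = 0.

0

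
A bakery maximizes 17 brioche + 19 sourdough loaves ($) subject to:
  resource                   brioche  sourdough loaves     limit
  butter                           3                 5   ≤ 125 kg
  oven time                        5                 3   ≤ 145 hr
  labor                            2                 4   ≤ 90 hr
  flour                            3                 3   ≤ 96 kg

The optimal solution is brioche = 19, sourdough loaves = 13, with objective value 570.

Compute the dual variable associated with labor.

1

Binding: labor and flour. Non-binding: butter (3 unused), oven time (11 unused).
Since butter, oven time are not tight, their duals are 0.
Dual feasibility on the basic columns requires 2·y_labor + 3·y_flour = 17, 4·y_labor + 3·y_flour = 19.
This yields shadow prices y_labor = 1, y_flour = 5.
Shadow price of labor = 1.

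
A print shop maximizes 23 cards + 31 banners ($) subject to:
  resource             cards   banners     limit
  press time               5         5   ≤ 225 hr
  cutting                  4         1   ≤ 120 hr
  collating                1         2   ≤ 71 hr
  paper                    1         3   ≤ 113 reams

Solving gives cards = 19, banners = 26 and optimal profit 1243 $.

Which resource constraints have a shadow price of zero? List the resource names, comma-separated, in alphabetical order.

press time: 225/225 (binding)
cutting: 102/120 (slack 18)
collating: 71/71 (binding)
paper: 97/113 (slack 16)
By complementary slackness, a constraint with positive slack has shadow price 0 → cutting, paper.

cutting, paper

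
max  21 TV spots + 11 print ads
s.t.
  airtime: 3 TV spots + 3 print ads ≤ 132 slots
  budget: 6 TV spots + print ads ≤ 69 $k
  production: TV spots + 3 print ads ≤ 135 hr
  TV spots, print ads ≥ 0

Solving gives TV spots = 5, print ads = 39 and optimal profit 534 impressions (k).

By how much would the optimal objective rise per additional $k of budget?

2

Binding: airtime and budget. Non-binding: production (13 unused).
By complementary slackness, y = 0 for the non-binding constraint.
Dual feasibility on the basic columns requires 3·y_airtime + 6·y_budget = 21, 3·y_airtime + 1·y_budget = 11.
Solving: y_airtime = 3, y_budget = 2.
Shadow price of budget = 2.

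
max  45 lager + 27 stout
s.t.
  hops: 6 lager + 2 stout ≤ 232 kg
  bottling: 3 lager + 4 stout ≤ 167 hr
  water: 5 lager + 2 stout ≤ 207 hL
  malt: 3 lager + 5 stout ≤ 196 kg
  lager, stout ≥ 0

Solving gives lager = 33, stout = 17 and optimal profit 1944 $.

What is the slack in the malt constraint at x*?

malt used = 3·33 + 5·17 = 184; slack = 196 − 184 = 12.

12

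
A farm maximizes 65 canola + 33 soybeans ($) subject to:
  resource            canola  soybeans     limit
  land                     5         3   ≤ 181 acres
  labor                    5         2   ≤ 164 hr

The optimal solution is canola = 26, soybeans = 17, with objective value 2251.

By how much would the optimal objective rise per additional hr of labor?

6

At the optimum: land uses 181 of 181 (binding); labor uses 164 of 164 (binding).
The binding rows give the dual system: 5·y_land + 5·y_labor = 65 and 3·y_land + 2·y_labor = 33.
This yields shadow prices y_land = 7, y_labor = 6.
Shadow price of labor = 6.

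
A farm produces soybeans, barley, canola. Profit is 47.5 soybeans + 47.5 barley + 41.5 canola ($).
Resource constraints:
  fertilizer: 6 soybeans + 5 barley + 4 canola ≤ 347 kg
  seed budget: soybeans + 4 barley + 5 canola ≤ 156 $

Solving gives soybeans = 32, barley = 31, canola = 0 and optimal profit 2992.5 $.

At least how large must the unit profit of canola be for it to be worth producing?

42.5

Check each constraint at x*: fertilizer 347/347 (tight); seed budget 156/156 (tight).
From A_Bᵀ y = c: 6·y_fertilizer + 1·y_seed budget = 47.5; 5·y_fertilizer + 4·y_seed budget = 47.5.
This yields shadow prices y_fertilizer = 7.5, y_seed budget = 2.5.
canola enters the basis when its profit ≥ yᵀa₃ = 7.5·4 + 2.5·5 = 42.5.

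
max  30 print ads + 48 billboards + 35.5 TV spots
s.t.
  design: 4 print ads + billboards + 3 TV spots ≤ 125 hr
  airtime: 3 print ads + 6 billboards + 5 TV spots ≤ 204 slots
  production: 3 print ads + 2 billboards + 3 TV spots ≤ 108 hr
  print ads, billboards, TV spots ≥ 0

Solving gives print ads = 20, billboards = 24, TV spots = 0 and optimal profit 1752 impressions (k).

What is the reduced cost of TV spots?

-8.5

Check each constraint at x*: design 104/125 (slack 21); airtime 204/204 (tight); production 108/108 (tight).
By complementary slackness, y = 0 for the non-binding constraint.
From A_Bᵀ y = c: 3·y_airtime + 3·y_production = 30; 6·y_airtime + 2·y_production = 48.
This yields shadow prices y_airtime = 7, y_production = 3.
Reduced cost of TV spots: c₃ − yᵀa₃ = 35.5 − (7·5 + 3·3) = 35.5 − 44 = -8.5.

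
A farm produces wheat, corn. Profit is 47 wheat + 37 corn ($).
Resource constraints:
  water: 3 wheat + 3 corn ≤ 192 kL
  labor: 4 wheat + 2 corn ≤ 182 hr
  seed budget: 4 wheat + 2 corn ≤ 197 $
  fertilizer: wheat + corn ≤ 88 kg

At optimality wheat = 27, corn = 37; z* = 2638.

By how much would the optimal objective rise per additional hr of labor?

Binding: water and labor. Non-binding: seed budget (15 unused), fertilizer (24 unused).
Since seed budget, fertilizer are not tight, their duals are 0.
From A_Bᵀ y = c: 3·y_water + 4·y_labor = 47; 3·y_water + 2·y_labor = 37.
This yields shadow prices y_water = 9, y_labor = 5.
Shadow price of labor = 5.

5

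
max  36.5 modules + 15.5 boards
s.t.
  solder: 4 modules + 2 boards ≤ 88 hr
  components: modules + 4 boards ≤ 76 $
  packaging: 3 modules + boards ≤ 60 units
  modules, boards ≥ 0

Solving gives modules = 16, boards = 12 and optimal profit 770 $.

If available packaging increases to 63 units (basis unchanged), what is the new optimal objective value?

Binding: solder and packaging. Non-binding: components (12 unused).
Since components is not tight, its dual is 0.
From A_Bᵀ y = c: 4·y_solder + 3·y_packaging = 36.5; 2·y_solder + 1·y_packaging = 15.5.
This yields shadow prices y_solder = 5, y_packaging = 5.5.
Δz = y_packaging·Δb = 5.5 × (3) = 16.5, so new z* = 770 + 16.5 = 786.5.

786.5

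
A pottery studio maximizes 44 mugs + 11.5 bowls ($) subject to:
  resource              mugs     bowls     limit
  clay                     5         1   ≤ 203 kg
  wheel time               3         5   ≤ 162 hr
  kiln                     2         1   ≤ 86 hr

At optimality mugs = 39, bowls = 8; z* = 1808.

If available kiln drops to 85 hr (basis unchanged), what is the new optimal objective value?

At the optimum: clay uses 203 of 203 (binding); wheel time uses 157 of 162 (slack = 5); kiln uses 86 of 86 (binding).
Since wheel time is not tight, its dual is 0.
The binding rows give the dual system: 5·y_clay + 2·y_kiln = 44 and 1·y_clay + 1·y_kiln = 11.5.
This yields shadow prices y_clay = 7, y_kiln = 4.5.
Δz = y_kiln·Δb = 4.5 × (-1) = -4.5, so new z* = 1808 − 4.5 = 1803.5.

1803.5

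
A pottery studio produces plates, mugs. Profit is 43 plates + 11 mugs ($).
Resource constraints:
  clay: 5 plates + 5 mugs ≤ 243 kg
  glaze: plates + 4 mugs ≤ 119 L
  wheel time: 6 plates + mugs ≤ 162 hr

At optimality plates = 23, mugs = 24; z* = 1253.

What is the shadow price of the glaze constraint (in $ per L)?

At the optimum: clay uses 235 of 243 (slack = 8); glaze uses 119 of 119 (binding); wheel time uses 162 of 162 (binding).
Slack constraints have shadow price 0 (complementary slackness).
The binding rows give the dual system: 1·y_glaze + 6·y_wheel time = 43 and 4·y_glaze + 1·y_wheel time = 11.
→ y_glaze = 1 and y_wheel time = 7.
Shadow price of glaze = 1.

1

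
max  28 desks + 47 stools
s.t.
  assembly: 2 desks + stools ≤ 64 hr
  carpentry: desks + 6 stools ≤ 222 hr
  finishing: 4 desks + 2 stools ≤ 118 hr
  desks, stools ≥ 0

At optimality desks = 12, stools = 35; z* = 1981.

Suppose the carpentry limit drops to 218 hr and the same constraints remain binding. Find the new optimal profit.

Binding: carpentry and finishing. Non-binding: assembly (5 unused).
Since assembly is not tight, its dual is 0.
The binding rows give the dual system: 1·y_carpentry + 4·y_finishing = 28 and 6·y_carpentry + 2·y_finishing = 47.
→ y_carpentry = 6 and y_finishing = 5.5.
Δz = y_carpentry·Δb = 6 × (-4) = -24, so new z* = 1981 − 24 = 1957.

1957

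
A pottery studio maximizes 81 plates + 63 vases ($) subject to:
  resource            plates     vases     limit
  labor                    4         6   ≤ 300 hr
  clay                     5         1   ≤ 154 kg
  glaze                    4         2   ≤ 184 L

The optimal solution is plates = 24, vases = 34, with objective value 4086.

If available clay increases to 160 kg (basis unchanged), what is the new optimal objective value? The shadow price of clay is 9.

Δb = 6, so new z* = 4086 + (9)·(6) = 4086 + 54 = 4140.

4140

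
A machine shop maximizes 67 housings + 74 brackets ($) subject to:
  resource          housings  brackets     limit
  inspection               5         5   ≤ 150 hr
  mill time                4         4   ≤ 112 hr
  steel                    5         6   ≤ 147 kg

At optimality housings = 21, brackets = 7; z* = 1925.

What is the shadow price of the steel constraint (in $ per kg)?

7

Binding: mill time and steel. Non-binding: inspection (10 unused).
By complementary slackness, y = 0 for the non-binding constraint.
From A_Bᵀ y = c: 4·y_mill time + 5·y_steel = 67; 4·y_mill time + 6·y_steel = 74.
Solving: y_mill time = 8, y_steel = 7.
Shadow price of steel = 7.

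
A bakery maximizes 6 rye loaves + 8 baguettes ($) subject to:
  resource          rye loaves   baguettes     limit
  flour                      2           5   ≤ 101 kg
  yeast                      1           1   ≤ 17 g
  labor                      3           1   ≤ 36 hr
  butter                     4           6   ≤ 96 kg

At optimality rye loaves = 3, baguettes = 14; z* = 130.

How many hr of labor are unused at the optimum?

labor used = 3·3 + 1·14 = 23; slack = 36 − 23 = 13.

13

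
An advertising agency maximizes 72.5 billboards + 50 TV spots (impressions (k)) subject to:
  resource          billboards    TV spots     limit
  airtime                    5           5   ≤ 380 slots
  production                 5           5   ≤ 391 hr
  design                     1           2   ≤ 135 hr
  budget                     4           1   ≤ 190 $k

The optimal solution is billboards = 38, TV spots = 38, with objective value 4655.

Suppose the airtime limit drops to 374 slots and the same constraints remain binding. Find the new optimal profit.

4604

Check each constraint at x*: airtime 380/380 (tight); production 380/391 (slack 11); design 114/135 (slack 21); budget 190/190 (tight).
Slack constraints have shadow price 0 (complementary slackness).
From A_Bᵀ y = c: 5·y_airtime + 4·y_budget = 72.5; 5·y_airtime + 1·y_budget = 50.
This yields shadow prices y_airtime = 8.5, y_budget = 7.5.
Δz = y_airtime·Δb = 8.5 × (-6) = -51, so new z* = 4655 − 51 = 4604.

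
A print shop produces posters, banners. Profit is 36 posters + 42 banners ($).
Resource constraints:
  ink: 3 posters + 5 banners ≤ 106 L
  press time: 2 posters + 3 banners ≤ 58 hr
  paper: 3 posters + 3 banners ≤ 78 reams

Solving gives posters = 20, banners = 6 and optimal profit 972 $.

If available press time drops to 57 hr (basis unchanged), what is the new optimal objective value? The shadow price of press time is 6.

Δb = -1, so new z* = 972 + (6)·(-1) = 972 − 6 = 966.

966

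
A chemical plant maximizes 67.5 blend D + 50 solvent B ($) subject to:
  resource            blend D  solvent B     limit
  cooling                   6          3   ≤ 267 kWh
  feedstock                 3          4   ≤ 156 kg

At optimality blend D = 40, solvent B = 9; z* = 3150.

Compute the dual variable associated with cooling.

8

Both cooling and feedstock are binding at x*.
The binding rows give the dual system: 6·y_cooling + 3·y_feedstock = 67.5 and 3·y_cooling + 4·y_feedstock = 50.
→ y_cooling = 8 and y_feedstock = 6.5.
Shadow price of cooling = 8.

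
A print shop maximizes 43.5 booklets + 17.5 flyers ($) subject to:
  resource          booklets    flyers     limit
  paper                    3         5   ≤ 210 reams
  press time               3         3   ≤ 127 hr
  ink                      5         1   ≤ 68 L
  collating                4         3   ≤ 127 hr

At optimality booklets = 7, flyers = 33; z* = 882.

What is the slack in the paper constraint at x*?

24

paper used = 3·7 + 5·33 = 186; slack = 210 − 186 = 24.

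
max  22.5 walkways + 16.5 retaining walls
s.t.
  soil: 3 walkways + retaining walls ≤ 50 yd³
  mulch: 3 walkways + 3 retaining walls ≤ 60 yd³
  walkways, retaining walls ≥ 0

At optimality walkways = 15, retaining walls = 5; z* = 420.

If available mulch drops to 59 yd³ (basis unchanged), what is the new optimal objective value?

415.5

At the optimum: soil uses 50 of 50 (binding); mulch uses 60 of 60 (binding).
Dual feasibility on the basic columns requires 3·y_soil + 3·y_mulch = 22.5, 1·y_soil + 3·y_mulch = 16.5.
This yields shadow prices y_soil = 3, y_mulch = 4.5.
Δz = y_mulch·Δb = 4.5 × (-1) = -4.5, so new z* = 420 − 4.5 = 415.5.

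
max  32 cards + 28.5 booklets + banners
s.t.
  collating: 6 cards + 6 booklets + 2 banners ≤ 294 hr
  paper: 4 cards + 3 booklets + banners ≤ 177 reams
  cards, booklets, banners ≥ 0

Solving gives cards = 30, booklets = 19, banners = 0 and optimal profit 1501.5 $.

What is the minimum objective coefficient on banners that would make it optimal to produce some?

At the optimum: collating uses 294 of 294 (binding); paper uses 177 of 177 (binding).
The binding rows give the dual system: 6·y_collating + 4·y_paper = 32 and 6·y_collating + 3·y_paper = 28.5.
→ y_collating = 3 and y_paper = 3.5.
banners enters the basis when its profit ≥ yᵀa₃ = 3·2 + 3.5·1 = 9.5.

9.5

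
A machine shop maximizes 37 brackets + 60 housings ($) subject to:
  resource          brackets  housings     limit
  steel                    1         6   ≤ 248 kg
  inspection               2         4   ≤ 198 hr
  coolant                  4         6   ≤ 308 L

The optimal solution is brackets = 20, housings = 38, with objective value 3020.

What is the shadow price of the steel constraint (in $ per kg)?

At the optimum: steel uses 248 of 248 (binding); inspection uses 192 of 198 (slack = 6); coolant uses 308 of 308 (binding).
Slack constraints have shadow price 0 (complementary slackness).
Dual feasibility on the basic columns requires 1·y_steel + 4·y_coolant = 37, 6·y_steel + 6·y_coolant = 60.
This yields shadow prices y_steel = 1, y_coolant = 9.
Shadow price of steel = 1.

1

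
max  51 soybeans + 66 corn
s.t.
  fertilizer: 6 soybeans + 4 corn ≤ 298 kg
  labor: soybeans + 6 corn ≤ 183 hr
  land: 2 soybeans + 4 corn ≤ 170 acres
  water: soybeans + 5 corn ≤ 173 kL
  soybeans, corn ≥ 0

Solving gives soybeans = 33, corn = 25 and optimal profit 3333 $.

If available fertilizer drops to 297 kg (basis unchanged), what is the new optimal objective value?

3325.5

At the optimum: fertilizer uses 298 of 298 (binding); labor uses 183 of 183 (binding); land uses 166 of 170 (slack = 4); water uses 158 of 173 (slack = 15).
By complementary slackness, y = 0 for the non-binding constraints.
Dual feasibility on the basic columns requires 6·y_fertilizer + 1·y_labor = 51, 4·y_fertilizer + 6·y_labor = 66.
Solving: y_fertilizer = 7.5, y_labor = 6.
Δz = y_fertilizer·Δb = 7.5 × (-1) = -7.5, so new z* = 3333 − 7.5 = 3325.5.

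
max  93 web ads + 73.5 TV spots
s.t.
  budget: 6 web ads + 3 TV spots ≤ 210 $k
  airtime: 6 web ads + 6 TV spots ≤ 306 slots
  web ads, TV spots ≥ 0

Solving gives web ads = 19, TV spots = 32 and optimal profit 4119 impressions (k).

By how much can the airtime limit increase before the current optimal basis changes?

Binding constraints: budget, airtime. The basis is B = [[6,3],[6,6]] with det 18.
Per unit increase in airtime, x* moves by d = (-0.1667, 0.3333).
The basis stays optimal until web ads reaches 0; allowable increase = 114 slots.

114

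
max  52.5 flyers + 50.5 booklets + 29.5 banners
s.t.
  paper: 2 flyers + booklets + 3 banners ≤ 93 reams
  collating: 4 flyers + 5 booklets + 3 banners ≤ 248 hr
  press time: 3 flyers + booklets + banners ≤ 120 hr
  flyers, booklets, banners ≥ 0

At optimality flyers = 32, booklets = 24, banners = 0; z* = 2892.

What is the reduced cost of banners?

-3

Check each constraint at x*: paper 88/93 (slack 5); collating 248/248 (tight); press time 120/120 (tight).
By complementary slackness, y = 0 for the non-binding constraint.
The binding rows give the dual system: 4·y_collating + 3·y_press time = 52.5 and 5·y_collating + 1·y_press time = 50.5.
Solving: y_collating = 9, y_press time = 5.5.
Reduced cost of banners: c₃ − yᵀa₃ = 29.5 − (9·3 + 5.5·1) = 29.5 − 32.5 = -3.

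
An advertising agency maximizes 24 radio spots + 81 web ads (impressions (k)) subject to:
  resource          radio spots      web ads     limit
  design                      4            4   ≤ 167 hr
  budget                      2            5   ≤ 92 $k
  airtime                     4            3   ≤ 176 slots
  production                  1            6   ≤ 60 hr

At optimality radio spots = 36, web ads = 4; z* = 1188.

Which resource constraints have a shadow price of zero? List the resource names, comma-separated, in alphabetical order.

airtime, design

design: 160/167 (slack 7)
budget: 92/92 (binding)
airtime: 156/176 (slack 20)
production: 60/60 (binding)
By complementary slackness, a constraint with positive slack has shadow price 0 → airtime, design.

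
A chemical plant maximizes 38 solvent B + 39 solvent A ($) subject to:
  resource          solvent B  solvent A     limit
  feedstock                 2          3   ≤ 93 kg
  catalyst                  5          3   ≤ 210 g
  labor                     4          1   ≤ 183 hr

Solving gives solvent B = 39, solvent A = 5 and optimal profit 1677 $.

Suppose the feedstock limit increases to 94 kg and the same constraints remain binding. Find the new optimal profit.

Check each constraint at x*: feedstock 93/93 (tight); catalyst 210/210 (tight); labor 161/183 (slack 22).
Slack constraints have shadow price 0 (complementary slackness).
The binding rows give the dual system: 2·y_feedstock + 5·y_catalyst = 38 and 3·y_feedstock + 3·y_catalyst = 39.
Solving: y_feedstock = 9, y_catalyst = 4.
Δz = y_feedstock·Δb = 9 × (1) = 9, so new z* = 1677 + 9 = 1686.

1686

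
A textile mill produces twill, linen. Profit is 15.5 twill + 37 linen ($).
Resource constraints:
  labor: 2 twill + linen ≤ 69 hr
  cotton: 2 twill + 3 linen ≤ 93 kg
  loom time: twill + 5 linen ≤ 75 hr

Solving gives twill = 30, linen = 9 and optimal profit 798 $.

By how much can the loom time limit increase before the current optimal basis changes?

13.5

Binding constraints: labor, loom time. The basis is B = [[2,1],[1,5]] with det 9.
Per unit increase in loom time, x* moves by d = (-0.1111, 0.2222).
The basis stays optimal until cotton becomes binding; allowable increase = 13.5 hr.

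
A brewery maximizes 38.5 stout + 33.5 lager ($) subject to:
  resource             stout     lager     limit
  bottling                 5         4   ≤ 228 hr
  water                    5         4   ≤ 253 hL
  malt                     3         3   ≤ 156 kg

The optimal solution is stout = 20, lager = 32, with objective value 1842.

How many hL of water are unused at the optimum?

25

water used = 5·20 + 4·32 = 228; slack = 253 − 228 = 25.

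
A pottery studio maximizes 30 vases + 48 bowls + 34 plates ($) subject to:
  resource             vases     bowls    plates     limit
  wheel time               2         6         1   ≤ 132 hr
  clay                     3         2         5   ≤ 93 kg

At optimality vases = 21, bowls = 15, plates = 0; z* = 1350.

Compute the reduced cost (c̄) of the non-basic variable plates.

Both wheel time and clay are binding at x*.
From A_Bᵀ y = c: 2·y_wheel time + 3·y_clay = 30; 6·y_wheel time + 2·y_clay = 48.
Solving: y_wheel time = 6, y_clay = 6.
Reduced cost of plates: c₃ − yᵀa₃ = 34 − (6·1 + 6·5) = 34 − 36 = -2.

-2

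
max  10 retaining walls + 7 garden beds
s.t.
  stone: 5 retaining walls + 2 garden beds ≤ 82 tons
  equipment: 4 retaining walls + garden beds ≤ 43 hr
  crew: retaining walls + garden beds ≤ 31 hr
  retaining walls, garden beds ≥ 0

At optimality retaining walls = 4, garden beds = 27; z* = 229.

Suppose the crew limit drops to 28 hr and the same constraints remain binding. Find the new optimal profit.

Binding: equipment and crew. Non-binding: stone (8 unused).
By complementary slackness, y = 0 for the non-binding constraint.
Dual feasibility on the basic columns requires 4·y_equipment + 1·y_crew = 10, 1·y_equipment + 1·y_crew = 7.
Solving: y_equipment = 1, y_crew = 6.
Δz = y_crew·Δb = 6 × (-3) = -18, so new z* = 229 − 18 = 211.

211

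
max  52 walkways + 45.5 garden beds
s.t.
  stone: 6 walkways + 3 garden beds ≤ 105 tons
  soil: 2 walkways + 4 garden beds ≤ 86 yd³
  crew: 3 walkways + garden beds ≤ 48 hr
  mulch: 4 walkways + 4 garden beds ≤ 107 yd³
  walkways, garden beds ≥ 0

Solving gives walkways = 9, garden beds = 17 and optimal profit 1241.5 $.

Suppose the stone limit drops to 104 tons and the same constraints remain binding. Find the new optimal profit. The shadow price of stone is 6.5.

Δb = -1, so new z* = 1241.5 + (6.5)·(-1) = 1241.5 − 6.5 = 1235.

1235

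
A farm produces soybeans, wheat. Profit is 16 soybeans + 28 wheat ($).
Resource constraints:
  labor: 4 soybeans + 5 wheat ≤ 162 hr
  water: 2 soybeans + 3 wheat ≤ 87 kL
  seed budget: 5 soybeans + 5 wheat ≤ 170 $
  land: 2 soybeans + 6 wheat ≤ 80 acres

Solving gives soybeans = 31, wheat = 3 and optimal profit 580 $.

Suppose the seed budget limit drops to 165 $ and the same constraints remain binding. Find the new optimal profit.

Check each constraint at x*: labor 139/162 (slack 23); water 71/87 (slack 16); seed budget 170/170 (tight); land 80/80 (tight).
Slack constraints have shadow price 0 (complementary slackness).
From A_Bᵀ y = c: 5·y_seed budget + 2·y_land = 16; 5·y_seed budget + 6·y_land = 28.
→ y_seed budget = 2 and y_land = 3.
Δz = y_seed budget·Δb = 2 × (-5) = -10, so new z* = 580 − 10 = 570.

570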